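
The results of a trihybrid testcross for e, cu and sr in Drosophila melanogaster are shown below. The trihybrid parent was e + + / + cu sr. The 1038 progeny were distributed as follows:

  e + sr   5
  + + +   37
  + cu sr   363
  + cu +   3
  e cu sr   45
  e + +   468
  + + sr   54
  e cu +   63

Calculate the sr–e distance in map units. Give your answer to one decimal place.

8.7 map units

The two rarest classes, e + sr and + cu +, are the double crossovers. Comparing them with the parentals, only the sr allele has switched, so sr is the middle locus and the order is e – sr – cu.
Crossovers in the e–sr interval produce the single-crossover classes + + + and e cu sr (37 + 45 = 82) plus the double crossovers (8).
RF(e–sr) = (82 + 8) / 1038 = 90/1038 = 0.0867 → 8.7 map units.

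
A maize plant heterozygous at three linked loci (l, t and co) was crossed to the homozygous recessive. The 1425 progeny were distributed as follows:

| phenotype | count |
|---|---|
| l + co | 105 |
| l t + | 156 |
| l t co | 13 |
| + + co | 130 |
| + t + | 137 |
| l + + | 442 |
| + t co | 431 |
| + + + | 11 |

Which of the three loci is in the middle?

The two most frequent reciprocal classes, + t co and l + +, are the parental types, so the F1 was + t co / l + +.
The two rarest classes, l t co and + + +, are the double crossovers. Comparing them with the parentals, only the l allele has switched, so l is the middle locus and the order is t – l – co.

l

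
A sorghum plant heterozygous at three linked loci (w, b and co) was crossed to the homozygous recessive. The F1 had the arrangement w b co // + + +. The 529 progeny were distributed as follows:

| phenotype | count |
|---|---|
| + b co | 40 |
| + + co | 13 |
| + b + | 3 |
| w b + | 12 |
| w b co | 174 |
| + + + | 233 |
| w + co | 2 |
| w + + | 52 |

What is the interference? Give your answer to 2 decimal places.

0.09

The two rarest classes, w + co and + b +, are the double crossovers. Comparing them with the parentals, only the b allele has switched, so b is the middle locus and the order is co – b – w.
co–b: (25 + 5)/529 = 0.0567; b–w: (92 + 5)/529 = 0.1834.
Expected DCO frequency = 0.0567 × 0.1834 ≈ 0.01040; observed = 5/529 ≈ 0.00945.
Coefficient of coincidence = 0.00945/0.01040 ≈ 0.91; interference = 1 − 0.91 = 0.09.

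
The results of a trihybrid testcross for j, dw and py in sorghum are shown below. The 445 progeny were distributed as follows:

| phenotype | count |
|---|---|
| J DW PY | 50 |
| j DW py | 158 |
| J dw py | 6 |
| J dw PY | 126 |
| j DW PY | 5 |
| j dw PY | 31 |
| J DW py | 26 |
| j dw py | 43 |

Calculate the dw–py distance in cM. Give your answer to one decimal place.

The two most frequent reciprocal classes, j DW py and J dw PY, are the parental types, so the F1 was j DW py / J dw PY.
The two rarest classes, j DW PY and J dw py, are the double crossovers. Comparing them with the parentals, only the py allele has switched, so py is the middle locus and the order is dw – py – j.
Crossovers in the dw–py interval produce the single-crossover classes j dw py and J DW PY (43 + 50 = 93) plus the double crossovers (11).
RF(dw–py) = (93 + 11) / 445 = 104/445 = 0.2337 → 23.4 cM.

23.4 cM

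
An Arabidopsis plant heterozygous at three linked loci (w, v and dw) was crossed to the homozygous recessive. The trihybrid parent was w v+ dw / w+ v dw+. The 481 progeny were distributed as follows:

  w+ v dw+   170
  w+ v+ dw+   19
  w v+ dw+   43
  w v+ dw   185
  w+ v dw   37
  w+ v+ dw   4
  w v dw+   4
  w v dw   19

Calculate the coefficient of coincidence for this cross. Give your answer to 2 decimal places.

The two rarest classes, w+ v+ dw and w v dw+, are the double crossovers. Comparing them with the parentals, only the w allele has switched, so w is the middle locus and the order is dw – w – v.
dw–w: (80 + 8)/481 = 0.1830; w–v: (38 + 8)/481 = 0.0956.
Expected DCO frequency = 0.1830 × 0.0956 ≈ 0.01749; observed = 8/481 ≈ 0.01663.
Coefficient of coincidence = 0.01663/0.01749 ≈ 0.95.

0.95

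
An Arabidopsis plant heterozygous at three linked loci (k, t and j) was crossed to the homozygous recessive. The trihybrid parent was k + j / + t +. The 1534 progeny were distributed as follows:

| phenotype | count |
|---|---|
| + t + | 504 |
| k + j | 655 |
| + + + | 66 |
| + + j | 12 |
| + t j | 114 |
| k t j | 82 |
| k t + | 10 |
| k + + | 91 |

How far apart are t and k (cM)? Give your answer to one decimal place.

11.1 cM

The two rarest classes, + + j and k t +, are the double crossovers. Comparing them with the parentals, only the k allele has switched, so k is the middle locus and the order is t – k – j.
Crossovers in the t–k interval produce the single-crossover classes k t j and + + + (82 + 66 = 148) plus the double crossovers (22).
RF(t–k) = (148 + 22) / 1534 = 170/1534 = 0.1108 → 11.1 cM.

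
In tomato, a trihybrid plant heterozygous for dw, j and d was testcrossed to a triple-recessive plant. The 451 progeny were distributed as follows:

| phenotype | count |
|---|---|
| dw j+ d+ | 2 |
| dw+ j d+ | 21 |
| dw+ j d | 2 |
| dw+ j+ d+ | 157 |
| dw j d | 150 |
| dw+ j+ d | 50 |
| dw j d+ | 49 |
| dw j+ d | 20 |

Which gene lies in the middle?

The two most frequent reciprocal classes, dw j d and dw+ j+ d+, are the parental types, so the F1 was dw j d / dw+ j+ d+.
The two rarest classes, dw+ j d and dw j+ d+, are the double crossovers. Comparing them with the parentals, only the dw allele has switched, so dw is the middle locus and the order is d – dw – j.

dw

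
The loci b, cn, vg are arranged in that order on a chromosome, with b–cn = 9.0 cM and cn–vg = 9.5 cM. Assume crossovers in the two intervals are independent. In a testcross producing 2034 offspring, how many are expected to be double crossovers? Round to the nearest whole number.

17

Map distances give recombination frequencies of 0.090 and 0.095 for the two intervals.
With no interference, expected double-crossover frequency = 0.090 × 0.095 = 0.00855.
Expected number = 0.00855 × 2034 = 17.39 ≈ 17.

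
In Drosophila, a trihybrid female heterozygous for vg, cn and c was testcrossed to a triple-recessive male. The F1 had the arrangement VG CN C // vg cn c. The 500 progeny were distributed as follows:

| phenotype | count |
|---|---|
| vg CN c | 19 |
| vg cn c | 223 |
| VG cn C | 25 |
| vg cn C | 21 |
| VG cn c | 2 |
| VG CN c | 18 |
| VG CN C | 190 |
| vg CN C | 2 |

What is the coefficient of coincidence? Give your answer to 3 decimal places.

The two rarest classes, vg CN C and VG cn c, are the double crossovers. Comparing them with the parentals, only the vg allele has switched, so vg is the middle locus and the order is c – vg – cn.
c–vg: (39 + 4)/500 = 0.0860; vg–cn: (44 + 4)/500 = 0.0960.
Expected DCO frequency = 0.0860 × 0.0960 ≈ 0.00826; observed = 4/500 ≈ 0.00800.
Coefficient of coincidence = 0.00800/0.00826 ≈ 0.969.

0.969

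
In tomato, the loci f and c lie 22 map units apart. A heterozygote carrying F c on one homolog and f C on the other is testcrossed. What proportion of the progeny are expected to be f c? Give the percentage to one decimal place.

11.0%

A map distance of 22 map units corresponds to a recombination frequency of 0.220.
The F1 is F c / f C, so f c is a recombinant gamete class with expected frequency r/2 = 0.220/2 = 0.1100.
That is 0.1100 = 11.0% of the progeny.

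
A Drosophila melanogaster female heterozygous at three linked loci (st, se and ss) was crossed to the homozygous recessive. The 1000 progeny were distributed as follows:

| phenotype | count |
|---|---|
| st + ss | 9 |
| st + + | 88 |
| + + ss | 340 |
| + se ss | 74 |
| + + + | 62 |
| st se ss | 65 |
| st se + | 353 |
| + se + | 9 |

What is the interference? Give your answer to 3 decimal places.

0.310

The two most frequent reciprocal classes, + + ss and st se +, are the parental types, so the F1 was + + ss / st se +.
The two rarest classes, st + ss and + se +, are the double crossovers. Comparing them with the parentals, only the st allele has switched, so st is the middle locus and the order is ss – st – se.
ss–st: (127 + 18)/1000 = 0.1450; st–se: (162 + 18)/1000 = 0.1800.
Expected DCO frequency = 0.1450 × 0.1800 ≈ 0.02610; observed = 18/1000 ≈ 0.01800.
Coefficient of coincidence = 0.01800/0.02610 ≈ 0.690; interference = 1 − 0.690 = 0.310.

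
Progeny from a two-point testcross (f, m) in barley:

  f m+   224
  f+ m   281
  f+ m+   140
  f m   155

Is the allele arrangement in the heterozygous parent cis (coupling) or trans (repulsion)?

The two most frequent classes are f+ m (281) and f m+ (224); these are the parental (non-recombinant) types.
So the F1 carried f+ m on one chromosome and f m+ on the other — the recessive alleles are on opposite chromosomes (trans / repulsion).

trans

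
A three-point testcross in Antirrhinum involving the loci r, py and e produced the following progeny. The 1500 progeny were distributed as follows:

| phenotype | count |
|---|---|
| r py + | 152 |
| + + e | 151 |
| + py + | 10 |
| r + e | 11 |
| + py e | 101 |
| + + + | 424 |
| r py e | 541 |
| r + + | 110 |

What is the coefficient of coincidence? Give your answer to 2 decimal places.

0.42

The two most frequent reciprocal classes, r py e and + + +, are the parental types, so the F1 was r py e / + + +.
The two rarest classes, r + e and + py +, are the double crossovers. Comparing them with the parentals, only the py allele has switched, so py is the middle locus and the order is e – py – r.
e–py: (303 + 21)/1500 = 0.2160; py–r: (211 + 21)/1500 = 0.1547.
Expected DCO frequency = 0.2160 × 0.1547 ≈ 0.03342; observed = 21/1500 ≈ 0.01400.
Coefficient of coincidence = 0.01400/0.03342 ≈ 0.42.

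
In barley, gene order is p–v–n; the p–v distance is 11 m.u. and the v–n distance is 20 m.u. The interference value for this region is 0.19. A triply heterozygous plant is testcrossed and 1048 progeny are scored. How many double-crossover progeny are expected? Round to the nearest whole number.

Map distances give recombination frequencies of 0.110 and 0.200 for the two intervals.
With interference 0.19 (so coincidence = 0.81), expected double-crossover frequency = 0.110 × 0.200 × 0.81 = 0.01782.
Expected number = 0.01782 × 1048 = 18.68 ≈ 19.

19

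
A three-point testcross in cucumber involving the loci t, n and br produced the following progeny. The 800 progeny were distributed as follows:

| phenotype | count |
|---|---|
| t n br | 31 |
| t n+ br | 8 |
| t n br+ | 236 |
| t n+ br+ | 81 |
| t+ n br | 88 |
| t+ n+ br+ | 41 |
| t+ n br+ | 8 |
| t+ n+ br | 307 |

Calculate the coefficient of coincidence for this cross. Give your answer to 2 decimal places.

0.79

The two most frequent reciprocal classes, t n br+ and t+ n+ br, are the parental types, so the F1 was t n br+ / t+ n+ br.
The two rarest classes, t+ n br+ and t n+ br, are the double crossovers. Comparing them with the parentals, only the t allele has switched, so t is the middle locus and the order is br – t – n.
br–t: (72 + 16)/800 = 0.1100; t–n: (169 + 16)/800 = 0.2313.
Expected DCO frequency = 0.1100 × 0.2313 ≈ 0.02544; observed = 16/800 ≈ 0.02000.
Coefficient of coincidence = 0.02000/0.02544 ≈ 0.79.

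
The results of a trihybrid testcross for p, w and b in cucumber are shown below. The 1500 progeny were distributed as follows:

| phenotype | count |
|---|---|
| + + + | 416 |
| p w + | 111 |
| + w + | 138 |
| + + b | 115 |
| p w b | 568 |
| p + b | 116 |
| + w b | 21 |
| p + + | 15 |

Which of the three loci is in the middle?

The two most frequent reciprocal classes, p w b and + + +, are the parental types, so the F1 was p w b / + + +.
The two rarest classes, + w b and p + +, are the double crossovers. Comparing them with the parentals, only the p allele has switched, so p is the middle locus and the order is w – p – b.

p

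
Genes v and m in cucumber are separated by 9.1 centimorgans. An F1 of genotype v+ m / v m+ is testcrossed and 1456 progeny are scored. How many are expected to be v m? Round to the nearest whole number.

66

A map distance of 9.1 centimorgans corresponds to a recombination frequency of 0.091.
The F1 is v+ m / v m+, so v m is a recombinant gamete class with expected frequency r/2 = 0.091/2 = 0.0455.
Expected number = 0.0455 × 1456 = 66.25 ≈ 66.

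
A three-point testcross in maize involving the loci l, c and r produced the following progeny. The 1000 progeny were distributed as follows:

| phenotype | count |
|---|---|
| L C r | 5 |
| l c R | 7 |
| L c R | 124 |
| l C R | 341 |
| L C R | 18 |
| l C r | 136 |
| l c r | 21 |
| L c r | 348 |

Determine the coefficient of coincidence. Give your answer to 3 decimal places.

The two most frequent reciprocal classes, L c r and l C R, are the parental types, so the F1 was L c r / l C R.
The two rarest classes, L C r and l c R, are the double crossovers. Comparing them with the parentals, only the c allele has switched, so c is the middle locus and the order is r – c – l.
r–c: (260 + 12)/1000 = 0.2720; c–l: (39 + 12)/1000 = 0.0510.
Expected DCO frequency = 0.2720 × 0.0510 ≈ 0.01387; observed = 12/1000 ≈ 0.01200.
Coefficient of coincidence = 0.01200/0.01387 ≈ 0.865.

0.865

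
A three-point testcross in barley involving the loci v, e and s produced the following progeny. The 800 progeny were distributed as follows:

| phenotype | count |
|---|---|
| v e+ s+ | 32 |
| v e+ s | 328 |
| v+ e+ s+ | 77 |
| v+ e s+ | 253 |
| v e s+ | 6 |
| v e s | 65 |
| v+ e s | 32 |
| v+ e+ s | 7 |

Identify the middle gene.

v

The two most frequent reciprocal classes, v e+ s and v+ e s+, are the parental types, so the F1 was v e+ s / v+ e s+.
The two rarest classes, v+ e+ s and v e s+, are the double crossovers. Comparing them with the parentals, only the v allele has switched, so v is the middle locus and the order is s – v – e.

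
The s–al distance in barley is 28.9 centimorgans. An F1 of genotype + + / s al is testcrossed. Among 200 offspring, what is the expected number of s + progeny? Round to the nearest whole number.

A map distance of 28.9 centimorgans corresponds to a recombination frequency of 0.289.
The F1 is + + / s al, so s + is a recombinant gamete class with expected frequency r/2 = 0.289/2 = 0.1445.
Expected number = 0.1445 × 200 = 28.90 ≈ 29.

29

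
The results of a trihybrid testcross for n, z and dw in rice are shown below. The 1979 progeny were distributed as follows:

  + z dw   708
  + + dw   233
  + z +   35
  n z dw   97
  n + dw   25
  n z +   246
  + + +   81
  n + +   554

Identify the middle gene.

dw

The two most frequent reciprocal classes, n + + and + z dw, are the parental types, so the F1 was n + + / + z dw.
The two rarest classes, n + dw and + z +, are the double crossovers. Comparing them with the parentals, only the dw allele has switched, so dw is the middle locus and the order is z – dw – n.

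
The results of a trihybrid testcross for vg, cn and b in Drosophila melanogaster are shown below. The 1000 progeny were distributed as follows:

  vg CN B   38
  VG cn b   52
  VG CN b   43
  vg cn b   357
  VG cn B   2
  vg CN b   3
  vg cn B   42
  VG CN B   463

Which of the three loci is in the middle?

The two most frequent reciprocal classes, vg cn b and VG CN B, are the parental types, so the F1 was vg cn b / VG CN B.
The two rarest classes, vg CN b and VG cn B, are the double crossovers. Comparing them with the parentals, only the cn allele has switched, so cn is the middle locus and the order is b – cn – vg.

cn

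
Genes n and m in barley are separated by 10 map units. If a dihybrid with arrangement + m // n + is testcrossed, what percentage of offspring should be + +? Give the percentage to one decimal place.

A map distance of 10 map units corresponds to a recombination frequency of 0.100.
The F1 is + m / n +, so + + is a recombinant gamete class with expected frequency r/2 = 0.100/2 = 0.0500.
That is 0.0500 = 5.0% of the progeny.

5.0%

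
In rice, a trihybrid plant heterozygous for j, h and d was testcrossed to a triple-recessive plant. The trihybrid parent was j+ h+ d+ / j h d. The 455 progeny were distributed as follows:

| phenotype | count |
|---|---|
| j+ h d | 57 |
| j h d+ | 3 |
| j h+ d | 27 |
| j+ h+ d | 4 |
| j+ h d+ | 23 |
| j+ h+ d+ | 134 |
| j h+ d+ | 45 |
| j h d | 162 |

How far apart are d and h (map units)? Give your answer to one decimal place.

The two rarest classes, j+ h+ d and j h d+, are the double crossovers. Comparing them with the parentals, only the d allele has switched, so d is the middle locus and the order is j – d – h.
Crossovers in the d–h interval produce the single-crossover classes j+ h d+ and j h+ d (23 + 27 = 50) plus the double crossovers (7).
RF(d–h) = (50 + 7) / 455 = 57/455 = 0.1253 → 12.5 map units.

12.5 map units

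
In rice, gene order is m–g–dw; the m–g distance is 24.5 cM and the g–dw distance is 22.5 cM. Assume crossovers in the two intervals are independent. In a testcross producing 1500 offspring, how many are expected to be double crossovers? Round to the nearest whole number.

83

Map distances give recombination frequencies of 0.245 and 0.225 for the two intervals.
With no interference, expected double-crossover frequency = 0.245 × 0.225 = 0.05513.
Expected number = 0.05513 × 1500 = 82.69 ≈ 83.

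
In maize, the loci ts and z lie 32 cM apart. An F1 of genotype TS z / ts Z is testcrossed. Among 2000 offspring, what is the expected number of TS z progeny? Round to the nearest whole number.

680

A map distance of 32 cM corresponds to a recombination frequency of 0.320.
The F1 is TS z / ts Z, so TS z is a parental gamete class with expected frequency (1 − r)/2 = 0.680/2 = 0.3400.
Expected number = 0.3400 × 2000 = 680.00 ≈ 680.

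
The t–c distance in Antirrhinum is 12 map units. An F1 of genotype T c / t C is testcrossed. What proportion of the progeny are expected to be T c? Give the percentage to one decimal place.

44.0%

A map distance of 12 map units corresponds to a recombination frequency of 0.120.
The F1 is T c / t C, so T c is a parental gamete class with expected frequency (1 − r)/2 = 0.880/2 = 0.4400.
That is 0.4400 = 44.0% of the progeny.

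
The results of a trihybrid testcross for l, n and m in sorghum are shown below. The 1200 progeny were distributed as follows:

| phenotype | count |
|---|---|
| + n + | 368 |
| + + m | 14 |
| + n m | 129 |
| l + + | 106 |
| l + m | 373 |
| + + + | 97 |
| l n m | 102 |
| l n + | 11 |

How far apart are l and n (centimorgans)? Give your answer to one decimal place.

18.7 centimorgans

The two most frequent reciprocal classes, l + m and + n +, are the parental types, so the F1 was l + m / + n +.
The two rarest classes, + + m and l n +, are the double crossovers. Comparing them with the parentals, only the l allele has switched, so l is the middle locus and the order is n – l – m.
Crossovers in the n–l interval produce the single-crossover classes l n m and + + + (102 + 97 = 199) plus the double crossovers (25).
RF(n–l) = (199 + 25) / 1200 = 224/1200 = 0.1867 → 18.7 centimorgans.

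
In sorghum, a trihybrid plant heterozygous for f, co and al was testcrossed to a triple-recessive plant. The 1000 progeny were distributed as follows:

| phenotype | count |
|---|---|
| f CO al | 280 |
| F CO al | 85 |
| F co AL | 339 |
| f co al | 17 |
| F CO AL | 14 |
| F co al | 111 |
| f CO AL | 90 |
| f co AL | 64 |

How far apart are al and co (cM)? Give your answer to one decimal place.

The two most frequent reciprocal classes, F co AL and f CO al, are the parental types, so the F1 was F co AL / f CO al.
The two rarest classes, F CO AL and f co al, are the double crossovers. Comparing them with the parentals, only the co allele has switched, so co is the middle locus and the order is al – co – f.
Crossovers in the al–co interval produce the single-crossover classes F co al and f CO AL (111 + 90 = 201) plus the double crossovers (31).
RF(al–co) = (201 + 31) / 1000 = 232/1000 = 0.2320 → 23.2 cM.

23.2 cM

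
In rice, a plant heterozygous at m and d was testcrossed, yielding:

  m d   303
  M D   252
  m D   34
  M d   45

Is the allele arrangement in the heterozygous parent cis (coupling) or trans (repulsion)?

cis

The two most frequent classes are M D (252) and m d (303); these are the parental (non-recombinant) types.
So the F1 carried M D on one chromosome and m d on the other — the recessive alleles are on the same chromosome (cis / coupling).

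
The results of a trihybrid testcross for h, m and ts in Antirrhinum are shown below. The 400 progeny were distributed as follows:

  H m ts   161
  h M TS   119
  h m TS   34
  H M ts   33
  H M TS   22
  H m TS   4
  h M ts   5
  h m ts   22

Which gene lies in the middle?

The two most frequent reciprocal classes, h M TS and H m ts, are the parental types, so the F1 was h M TS / H m ts.
The two rarest classes, h M ts and H m TS, are the double crossovers. Comparing them with the parentals, only the ts allele has switched, so ts is the middle locus and the order is h – ts – m.

ts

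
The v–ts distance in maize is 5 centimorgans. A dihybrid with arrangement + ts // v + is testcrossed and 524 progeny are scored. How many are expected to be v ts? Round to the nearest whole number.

A map distance of 5 centimorgans corresponds to a recombination frequency of 0.050.
The F1 is + ts / v +, so v ts is a recombinant gamete class with expected frequency r/2 = 0.050/2 = 0.0250.
Expected number = 0.0250 × 524 = 13.10 ≈ 13.

13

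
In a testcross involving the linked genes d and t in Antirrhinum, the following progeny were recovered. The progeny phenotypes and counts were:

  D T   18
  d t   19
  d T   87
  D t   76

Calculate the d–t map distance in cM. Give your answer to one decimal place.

The two most frequent classes, D t (76) and d T (87), are the parental types, so the F1 was D t / d T.
The recombinant classes are D T and d t: 18 + 19 = 37.
Recombination frequency = 37/200 = 0.1850 ≈ 18.5%, i.e. 18.5 cM.

18.5 cM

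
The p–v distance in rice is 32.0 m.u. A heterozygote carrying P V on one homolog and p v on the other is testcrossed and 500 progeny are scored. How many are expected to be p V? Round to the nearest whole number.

80

A map distance of 32.0 m.u. corresponds to a recombination frequency of 0.320.
The F1 is P V / p v, so p V is a recombinant gamete class with expected frequency r/2 = 0.320/2 = 0.1600.
Expected number = 0.1600 × 500 = 80.00 ≈ 80.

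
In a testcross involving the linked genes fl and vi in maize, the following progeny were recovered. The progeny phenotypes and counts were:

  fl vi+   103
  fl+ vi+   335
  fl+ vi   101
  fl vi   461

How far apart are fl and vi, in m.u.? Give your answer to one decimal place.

20.4 m.u.

The two most frequent classes, fl+ vi+ (335) and fl vi (461), are the parental types, so the F1 was fl+ vi+ / fl vi.
The recombinant classes are fl+ vi and fl vi+: 101 + 103 = 204.
Recombination frequency = 204/1000 = 0.2040 ≈ 20.4%, i.e. 20.4 m.u.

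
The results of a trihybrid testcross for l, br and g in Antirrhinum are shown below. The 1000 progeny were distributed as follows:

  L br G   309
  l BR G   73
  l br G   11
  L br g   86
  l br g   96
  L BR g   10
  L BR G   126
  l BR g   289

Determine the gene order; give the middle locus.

l

The two most frequent reciprocal classes, l BR g and L br G, are the parental types, so the F1 was l BR g / L br G.
The two rarest classes, L BR g and l br G, are the double crossovers. Comparing them with the parentals, only the l allele has switched, so l is the middle locus and the order is g – l – br.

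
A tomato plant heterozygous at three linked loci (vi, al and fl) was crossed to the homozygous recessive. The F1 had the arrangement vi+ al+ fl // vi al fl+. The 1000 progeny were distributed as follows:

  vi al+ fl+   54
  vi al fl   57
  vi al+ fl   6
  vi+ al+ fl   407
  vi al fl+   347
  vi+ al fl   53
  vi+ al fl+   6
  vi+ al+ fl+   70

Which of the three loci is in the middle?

vi

The two rarest classes, vi al+ fl and vi+ al fl+, are the double crossovers. Comparing them with the parentals, only the vi allele has switched, so vi is the middle locus and the order is fl – vi – al.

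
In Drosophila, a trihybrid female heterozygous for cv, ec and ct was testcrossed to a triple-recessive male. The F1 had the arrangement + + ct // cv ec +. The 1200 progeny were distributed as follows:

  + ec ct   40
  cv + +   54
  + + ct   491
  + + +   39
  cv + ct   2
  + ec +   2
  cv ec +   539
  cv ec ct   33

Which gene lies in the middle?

cv

The two rarest classes, cv + ct and + ec +, are the double crossovers. Comparing them with the parentals, only the cv allele has switched, so cv is the middle locus and the order is ct – cv – ec.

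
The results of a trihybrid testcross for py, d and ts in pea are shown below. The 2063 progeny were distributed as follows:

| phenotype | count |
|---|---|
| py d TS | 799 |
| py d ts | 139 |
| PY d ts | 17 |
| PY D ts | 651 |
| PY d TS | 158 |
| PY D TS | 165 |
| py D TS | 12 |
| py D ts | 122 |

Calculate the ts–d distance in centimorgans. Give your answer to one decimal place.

16.1 centimorgans

The two most frequent reciprocal classes, py d TS and PY D ts, are the parental types, so the F1 was py d TS / PY D ts.
The two rarest classes, py D TS and PY d ts, are the double crossovers. Comparing them with the parentals, only the d allele has switched, so d is the middle locus and the order is ts – d – py.
Crossovers in the ts–d interval produce the single-crossover classes py d ts and PY D TS (139 + 165 = 304) plus the double crossovers (29).
RF(ts–d) = (304 + 29) / 2063 = 333/2063 = 0.1614 → 16.1 centimorgans.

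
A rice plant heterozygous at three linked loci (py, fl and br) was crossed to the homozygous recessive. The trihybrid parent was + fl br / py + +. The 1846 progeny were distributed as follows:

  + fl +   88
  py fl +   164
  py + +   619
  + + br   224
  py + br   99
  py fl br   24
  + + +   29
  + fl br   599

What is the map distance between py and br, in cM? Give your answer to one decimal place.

13.0 cM

The two rarest classes, py fl br and + + +, are the double crossovers. Comparing them with the parentals, only the py allele has switched, so py is the middle locus and the order is fl – py – br.
Crossovers in the py–br interval produce the single-crossover classes + fl + and py + br (88 + 99 = 187) plus the double crossovers (53).
RF(py–br) = (187 + 53) / 1846 = 240/1846 = 0.1300 → 13.0 cM.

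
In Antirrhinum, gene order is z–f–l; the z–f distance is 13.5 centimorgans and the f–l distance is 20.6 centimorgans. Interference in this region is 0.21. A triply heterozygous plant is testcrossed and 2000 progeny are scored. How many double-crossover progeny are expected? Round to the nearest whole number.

44

Map distances give recombination frequencies of 0.135 and 0.206 for the two intervals.
With interference 0.21 (so coincidence = 0.79), expected double-crossover frequency = 0.135 × 0.206 × 0.79 = 0.02197.
Expected number = 0.02197 × 2000 = 43.94 ≈ 44.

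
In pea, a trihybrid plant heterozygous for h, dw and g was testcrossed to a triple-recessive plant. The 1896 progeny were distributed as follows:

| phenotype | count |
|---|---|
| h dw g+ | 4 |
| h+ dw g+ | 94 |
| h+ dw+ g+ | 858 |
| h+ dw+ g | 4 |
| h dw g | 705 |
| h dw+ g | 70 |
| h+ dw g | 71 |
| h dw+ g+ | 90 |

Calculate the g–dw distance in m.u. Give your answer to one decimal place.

9.1 m.u.

The two most frequent reciprocal classes, h+ dw+ g+ and h dw g, are the parental types, so the F1 was h+ dw+ g+ / h dw g.
The two rarest classes, h+ dw+ g and h dw g+, are the double crossovers. Comparing them with the parentals, only the g allele has switched, so g is the middle locus and the order is dw – g – h.
Crossovers in the dw–g interval produce the single-crossover classes h+ dw g+ and h dw+ g (94 + 70 = 164) plus the double crossovers (8).
RF(dw–g) = (164 + 8) / 1896 = 172/1896 = 0.0907 → 9.1 m.u.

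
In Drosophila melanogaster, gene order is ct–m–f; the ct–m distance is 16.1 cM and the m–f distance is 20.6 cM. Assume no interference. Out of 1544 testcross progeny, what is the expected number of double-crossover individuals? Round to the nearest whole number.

51

Map distances give recombination frequencies of 0.161 and 0.206 for the two intervals.
With no interference, expected double-crossover frequency = 0.161 × 0.206 = 0.03317.
Expected number = 0.03317 × 1544 = 51.21 ≈ 51.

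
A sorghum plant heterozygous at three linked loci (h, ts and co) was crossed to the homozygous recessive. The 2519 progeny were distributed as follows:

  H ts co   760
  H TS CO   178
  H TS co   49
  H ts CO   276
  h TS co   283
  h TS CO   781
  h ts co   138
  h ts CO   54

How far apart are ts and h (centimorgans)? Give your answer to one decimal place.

16.6 centimorgans

The two most frequent reciprocal classes, H ts co and h TS CO, are the parental types, so the F1 was H ts co / h TS CO.
The two rarest classes, H TS co and h ts CO, are the double crossovers. Comparing them with the parentals, only the ts allele has switched, so ts is the middle locus and the order is co – ts – h.
Crossovers in the ts–h interval produce the single-crossover classes h ts co and H TS CO (138 + 178 = 316) plus the double crossovers (103).
RF(ts–h) = (316 + 103) / 2519 = 419/2519 = 0.1663 → 16.6 centimorgans.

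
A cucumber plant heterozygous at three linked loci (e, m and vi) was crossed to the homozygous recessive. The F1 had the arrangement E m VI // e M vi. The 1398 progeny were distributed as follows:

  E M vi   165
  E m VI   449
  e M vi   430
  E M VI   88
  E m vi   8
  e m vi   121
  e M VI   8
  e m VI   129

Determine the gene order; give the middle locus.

The two rarest classes, E m vi and e M VI, are the double crossovers. Comparing them with the parentals, only the vi allele has switched, so vi is the middle locus and the order is m – vi – e.

vi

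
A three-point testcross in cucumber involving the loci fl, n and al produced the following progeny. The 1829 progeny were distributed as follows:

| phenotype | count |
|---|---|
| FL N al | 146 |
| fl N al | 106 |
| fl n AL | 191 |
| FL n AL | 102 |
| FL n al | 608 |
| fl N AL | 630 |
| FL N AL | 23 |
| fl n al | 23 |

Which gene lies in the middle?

fl

The two most frequent reciprocal classes, FL n al and fl N AL, are the parental types, so the F1 was FL n al / fl N AL.
The two rarest classes, fl n al and FL N AL, are the double crossovers. Comparing them with the parentals, only the fl allele has switched, so fl is the middle locus and the order is al – fl – n.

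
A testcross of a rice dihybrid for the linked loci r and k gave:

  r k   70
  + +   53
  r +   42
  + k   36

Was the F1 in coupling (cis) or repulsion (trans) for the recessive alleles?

cis

The two most frequent classes are + + (53) and r k (70); these are the parental (non-recombinant) types.
So the F1 carried + + on one chromosome and r k on the other — the recessive alleles are on the same chromosome (cis / coupling).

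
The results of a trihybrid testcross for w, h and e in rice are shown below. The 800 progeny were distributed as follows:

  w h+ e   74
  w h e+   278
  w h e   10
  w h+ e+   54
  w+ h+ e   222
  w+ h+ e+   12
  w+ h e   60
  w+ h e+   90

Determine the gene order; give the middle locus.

e

The two most frequent reciprocal classes, w+ h+ e and w h e+, are the parental types, so the F1 was w+ h+ e / w h e+.
The two rarest classes, w+ h+ e+ and w h e, are the double crossovers. Comparing them with the parentals, only the e allele has switched, so e is the middle locus and the order is h – e – w.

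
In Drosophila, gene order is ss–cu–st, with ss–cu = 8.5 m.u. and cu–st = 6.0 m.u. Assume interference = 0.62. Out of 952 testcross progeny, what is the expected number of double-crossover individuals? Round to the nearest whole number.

Map distances give recombination frequencies of 0.085 and 0.060 for the two intervals.
With interference 0.62 (so coincidence = 0.38), expected double-crossover frequency = 0.085 × 0.060 × 0.38 = 0.00194.
Expected number = 0.00194 × 952 = 1.84 ≈ 2.

2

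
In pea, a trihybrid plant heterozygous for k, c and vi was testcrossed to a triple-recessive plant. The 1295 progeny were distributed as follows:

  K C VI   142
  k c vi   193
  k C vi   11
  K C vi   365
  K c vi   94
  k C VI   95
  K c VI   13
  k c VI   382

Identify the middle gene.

k

The two most frequent reciprocal classes, k c VI and K C vi, are the parental types, so the F1 was k c VI / K C vi.
The two rarest classes, K c VI and k C vi, are the double crossovers. Comparing them with the parentals, only the k allele has switched, so k is the middle locus and the order is c – k – vi.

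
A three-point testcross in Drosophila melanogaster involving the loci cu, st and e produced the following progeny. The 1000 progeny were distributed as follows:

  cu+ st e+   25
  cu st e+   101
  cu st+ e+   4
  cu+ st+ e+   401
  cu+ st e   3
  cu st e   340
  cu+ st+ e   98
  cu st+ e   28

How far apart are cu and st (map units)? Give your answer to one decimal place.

6.0 map units

The two most frequent reciprocal classes, cu+ st+ e+ and cu st e, are the parental types, so the F1 was cu+ st+ e+ / cu st e.
The two rarest classes, cu st+ e+ and cu+ st e, are the double crossovers. Comparing them with the parentals, only the cu allele has switched, so cu is the middle locus and the order is st – cu – e.
Crossovers in the st–cu interval produce the single-crossover classes cu+ st e+ and cu st+ e (25 + 28 = 53) plus the double crossovers (7).
RF(st–cu) = (53 + 7) / 1000 = 60/1000 = 0.0600 → 6.0 map units.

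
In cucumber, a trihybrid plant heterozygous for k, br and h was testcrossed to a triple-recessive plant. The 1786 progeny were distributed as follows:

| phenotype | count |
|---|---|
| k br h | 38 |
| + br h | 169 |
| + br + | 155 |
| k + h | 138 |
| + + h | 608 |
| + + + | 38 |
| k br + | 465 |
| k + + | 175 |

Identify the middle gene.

The two most frequent reciprocal classes, k br + and + + h, are the parental types, so the F1 was k br + / + + h.
The two rarest classes, k br h and + + +, are the double crossovers. Comparing them with the parentals, only the h allele has switched, so h is the middle locus and the order is k – h – br.

h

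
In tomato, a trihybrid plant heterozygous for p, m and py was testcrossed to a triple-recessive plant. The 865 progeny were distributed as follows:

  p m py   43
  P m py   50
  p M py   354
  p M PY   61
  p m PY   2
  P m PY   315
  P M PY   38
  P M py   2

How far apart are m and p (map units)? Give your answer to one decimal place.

The two most frequent reciprocal classes, p M py and P m PY, are the parental types, so the F1 was p M py / P m PY.
The two rarest classes, P M py and p m PY, are the double crossovers. Comparing them with the parentals, only the p allele has switched, so p is the middle locus and the order is py – p – m.
Crossovers in the p–m interval produce the single-crossover classes p m py and P M PY (43 + 38 = 81) plus the double crossovers (4).
RF(p–m) = (81 + 4) / 865 = 85/865 = 0.0983 → 9.8 map units.

9.8 map units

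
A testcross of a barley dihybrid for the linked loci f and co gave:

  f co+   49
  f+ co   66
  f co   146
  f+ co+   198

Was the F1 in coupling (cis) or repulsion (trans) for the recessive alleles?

cis

The two most frequent classes are f+ co+ (198) and f co (146); these are the parental (non-recombinant) types.
So the F1 carried f+ co+ on one chromosome and f co on the other — the recessive alleles are on the same chromosome (cis / coupling).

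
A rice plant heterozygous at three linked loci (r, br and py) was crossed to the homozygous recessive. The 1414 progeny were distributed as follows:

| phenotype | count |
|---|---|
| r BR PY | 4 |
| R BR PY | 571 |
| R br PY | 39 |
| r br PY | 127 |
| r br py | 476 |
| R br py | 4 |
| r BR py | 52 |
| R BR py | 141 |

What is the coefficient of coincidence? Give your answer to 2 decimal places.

The two most frequent reciprocal classes, R BR PY and r br py, are the parental types, so the F1 was R BR PY / r br py.
The two rarest classes, r BR PY and R br py, are the double crossovers. Comparing them with the parentals, only the r allele has switched, so r is the middle locus and the order is br – r – py.
br–r: (91 + 8)/1414 = 0.0700; r–py: (268 + 8)/1414 = 0.1952.
Expected DCO frequency = 0.0700 × 0.1952 ≈ 0.01366; observed = 8/1414 ≈ 0.00566.
Coefficient of coincidence = 0.00566/0.01366 ≈ 0.41.

0.41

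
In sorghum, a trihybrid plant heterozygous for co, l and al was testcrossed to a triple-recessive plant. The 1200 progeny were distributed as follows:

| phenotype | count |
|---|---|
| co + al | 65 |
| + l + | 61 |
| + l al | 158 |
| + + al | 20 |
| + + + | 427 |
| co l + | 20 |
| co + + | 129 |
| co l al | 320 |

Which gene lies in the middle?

The two most frequent reciprocal classes, + + + and co l al, are the parental types, so the F1 was + + + / co l al.
The two rarest classes, + + al and co l +, are the double crossovers. Comparing them with the parentals, only the al allele has switched, so al is the middle locus and the order is l – al – co.

al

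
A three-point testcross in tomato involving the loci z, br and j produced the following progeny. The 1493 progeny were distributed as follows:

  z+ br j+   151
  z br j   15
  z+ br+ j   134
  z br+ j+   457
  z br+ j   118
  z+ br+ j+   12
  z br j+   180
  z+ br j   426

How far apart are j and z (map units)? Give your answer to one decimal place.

19.8 map units

The two most frequent reciprocal classes, z+ br j and z br+ j+, are the parental types, so the F1 was z+ br j / z br+ j+.
The two rarest classes, z br j and z+ br+ j+, are the double crossovers. Comparing them with the parentals, only the z allele has switched, so z is the middle locus and the order is br – z – j.
Crossovers in the z–j interval produce the single-crossover classes z+ br j+ and z br+ j (151 + 118 = 269) plus the double crossovers (27).
RF(z–j) = (269 + 27) / 1493 = 296/1493 = 0.1983 → 19.8 map units.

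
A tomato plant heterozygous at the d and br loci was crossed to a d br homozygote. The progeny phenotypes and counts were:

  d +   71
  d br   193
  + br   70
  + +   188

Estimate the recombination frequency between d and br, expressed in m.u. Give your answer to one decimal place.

27.0 m.u.

The two most frequent classes, + + (188) and d br (193), are the parental types, so the F1 was + + / d br.
The recombinant classes are + br and d +: 70 + 71 = 141.
Recombination frequency = 141/522 = 0.2701 ≈ 27.0%, i.e. 27.0 m.u.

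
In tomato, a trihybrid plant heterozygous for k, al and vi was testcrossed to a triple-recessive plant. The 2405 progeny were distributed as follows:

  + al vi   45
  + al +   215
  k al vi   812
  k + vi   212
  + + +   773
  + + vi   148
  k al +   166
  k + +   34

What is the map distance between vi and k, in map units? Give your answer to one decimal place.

16.3 map units

The two most frequent reciprocal classes, k al vi and + + +, are the parental types, so the F1 was k al vi / + + +.
The two rarest classes, + al vi and k + +, are the double crossovers. Comparing them with the parentals, only the k allele has switched, so k is the middle locus and the order is vi – k – al.
Crossovers in the vi–k interval produce the single-crossover classes k al + and + + vi (166 + 148 = 314) plus the double crossovers (79).
RF(vi–k) = (314 + 79) / 2405 = 393/2405 = 0.1634 → 16.3 map units.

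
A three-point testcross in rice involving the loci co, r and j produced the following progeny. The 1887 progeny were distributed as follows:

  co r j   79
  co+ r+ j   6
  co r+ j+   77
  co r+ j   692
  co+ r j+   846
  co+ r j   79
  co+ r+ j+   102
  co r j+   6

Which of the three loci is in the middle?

co

The two most frequent reciprocal classes, co+ r j+ and co r+ j, are the parental types, so the F1 was co+ r j+ / co r+ j.
The two rarest classes, co r j+ and co+ r+ j, are the double crossovers. Comparing them with the parentals, only the co allele has switched, so co is the middle locus and the order is r – co – j.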